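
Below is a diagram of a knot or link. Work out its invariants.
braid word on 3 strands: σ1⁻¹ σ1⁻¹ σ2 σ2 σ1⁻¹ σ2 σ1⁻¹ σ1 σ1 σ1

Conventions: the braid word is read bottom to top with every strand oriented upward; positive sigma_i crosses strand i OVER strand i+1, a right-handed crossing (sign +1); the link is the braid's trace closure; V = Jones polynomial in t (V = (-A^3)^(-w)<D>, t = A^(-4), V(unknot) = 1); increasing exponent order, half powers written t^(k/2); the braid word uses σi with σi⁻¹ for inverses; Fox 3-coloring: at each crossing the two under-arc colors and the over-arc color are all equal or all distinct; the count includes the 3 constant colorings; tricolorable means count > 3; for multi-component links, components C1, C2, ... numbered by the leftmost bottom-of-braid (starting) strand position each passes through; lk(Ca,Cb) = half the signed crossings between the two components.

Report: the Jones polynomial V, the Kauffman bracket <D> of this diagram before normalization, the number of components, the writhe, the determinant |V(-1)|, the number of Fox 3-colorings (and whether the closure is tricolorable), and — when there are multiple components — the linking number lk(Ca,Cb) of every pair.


Jones polynomial: V(t) = t + t^3 - t^4
<D> = -A^-10 + A^-6 + A^2; writhe +2
components 1, writhe +2 (10 crossings)
3-colorings: 9 of 3^10, det 3 — tricolorable
note: V spans 3 powers of t: at least 3 crossings in any diagram


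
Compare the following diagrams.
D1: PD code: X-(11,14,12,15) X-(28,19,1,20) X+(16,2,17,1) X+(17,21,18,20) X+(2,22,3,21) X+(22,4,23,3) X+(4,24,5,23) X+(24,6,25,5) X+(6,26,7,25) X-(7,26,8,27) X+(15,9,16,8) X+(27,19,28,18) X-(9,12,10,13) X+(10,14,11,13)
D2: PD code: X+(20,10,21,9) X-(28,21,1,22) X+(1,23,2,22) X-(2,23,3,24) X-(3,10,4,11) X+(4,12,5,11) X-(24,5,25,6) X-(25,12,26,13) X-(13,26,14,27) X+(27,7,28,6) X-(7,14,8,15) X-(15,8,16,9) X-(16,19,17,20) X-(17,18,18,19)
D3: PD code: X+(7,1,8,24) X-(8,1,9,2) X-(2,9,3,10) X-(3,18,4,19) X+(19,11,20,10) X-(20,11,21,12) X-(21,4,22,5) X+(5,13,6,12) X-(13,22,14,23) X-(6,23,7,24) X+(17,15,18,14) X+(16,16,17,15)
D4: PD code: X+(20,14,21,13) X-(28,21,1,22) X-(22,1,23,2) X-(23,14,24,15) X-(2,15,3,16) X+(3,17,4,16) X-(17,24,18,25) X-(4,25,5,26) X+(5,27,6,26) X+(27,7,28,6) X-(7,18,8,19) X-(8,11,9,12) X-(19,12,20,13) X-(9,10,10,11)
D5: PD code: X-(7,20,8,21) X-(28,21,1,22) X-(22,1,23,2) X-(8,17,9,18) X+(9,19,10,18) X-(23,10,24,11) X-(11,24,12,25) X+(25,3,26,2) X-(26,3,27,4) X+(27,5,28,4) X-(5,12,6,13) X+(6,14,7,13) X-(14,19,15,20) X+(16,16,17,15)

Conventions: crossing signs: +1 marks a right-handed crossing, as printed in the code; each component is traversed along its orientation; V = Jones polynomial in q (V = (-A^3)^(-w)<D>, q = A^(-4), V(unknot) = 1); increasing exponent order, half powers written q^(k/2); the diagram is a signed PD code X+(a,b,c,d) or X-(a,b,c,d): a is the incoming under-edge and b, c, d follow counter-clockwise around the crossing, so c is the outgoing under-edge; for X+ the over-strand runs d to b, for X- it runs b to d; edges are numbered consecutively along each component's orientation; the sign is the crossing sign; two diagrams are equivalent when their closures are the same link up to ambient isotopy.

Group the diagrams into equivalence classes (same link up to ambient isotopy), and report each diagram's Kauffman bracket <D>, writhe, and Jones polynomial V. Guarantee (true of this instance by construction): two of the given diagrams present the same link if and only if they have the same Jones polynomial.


equivalence classes: {D1} | {D2, D3, D4, D5}
D1 (bracket -A^-10 + A^-6 - A^-2 + A^2 + A^10; 14 crossings at w = +6): V = q^2 + q^4 - q^5 + q^6 - q^7
V(D2) = -q^-6 + q^-5 - q^-4 + 2q^-3 - q^-2 + q^-1  [14 crossings, <D> = A^-14 - A^-10 + 2A^-6 - A^-2 + A^2 - A^6, w = -6]
V(D3) = -q^-6 + q^-5 - q^-4 + 2q^-3 - q^-2 + q^-1  [12 crossings, <D> = A^-2 - A^2 + 2A^6 - A^10 + A^14 - A^18, w = -2]
V(D4) = -q^-6 + q^-5 - q^-4 + 2q^-3 - q^-2 + q^-1  (w -6, c 14, <D> = A^-14 - A^-10 + 2A^-6 - A^-2 + A^2 - A^6)
V(D5) = -q^-6 + q^-5 - q^-4 + 2q^-3 - q^-2 + q^-1  [14 crossings, <D> = A^-8 - A^-4 + 2 - A^4 + A^8 - A^12, w = -4]
observation: V(q) takes 2 values over 5 diagrams, fixing the grouping


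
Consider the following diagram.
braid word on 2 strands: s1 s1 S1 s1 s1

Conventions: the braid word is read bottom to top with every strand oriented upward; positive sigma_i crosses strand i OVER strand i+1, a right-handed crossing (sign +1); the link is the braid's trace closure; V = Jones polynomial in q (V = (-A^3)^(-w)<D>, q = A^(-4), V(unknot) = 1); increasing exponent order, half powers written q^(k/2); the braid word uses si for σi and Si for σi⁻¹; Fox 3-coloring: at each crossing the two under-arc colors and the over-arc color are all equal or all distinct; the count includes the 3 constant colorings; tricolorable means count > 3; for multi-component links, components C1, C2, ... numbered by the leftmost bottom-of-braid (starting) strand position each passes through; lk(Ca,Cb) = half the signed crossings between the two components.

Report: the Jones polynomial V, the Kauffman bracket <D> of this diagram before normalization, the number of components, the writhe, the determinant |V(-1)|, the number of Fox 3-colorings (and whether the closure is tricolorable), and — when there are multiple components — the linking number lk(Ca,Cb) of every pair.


Jones polynomial: V(q) = q + q^3 - q^4
<D> = A^-7 - A^-3 - A^5; writhe +3
components 1, writhe +3 (5 crossings)
3-colorings: 9 of 3^5, det 3 — tricolorable
note: w = +3 shifts under R1 moves; the (-A^3)^(-3) factor cancels that in V


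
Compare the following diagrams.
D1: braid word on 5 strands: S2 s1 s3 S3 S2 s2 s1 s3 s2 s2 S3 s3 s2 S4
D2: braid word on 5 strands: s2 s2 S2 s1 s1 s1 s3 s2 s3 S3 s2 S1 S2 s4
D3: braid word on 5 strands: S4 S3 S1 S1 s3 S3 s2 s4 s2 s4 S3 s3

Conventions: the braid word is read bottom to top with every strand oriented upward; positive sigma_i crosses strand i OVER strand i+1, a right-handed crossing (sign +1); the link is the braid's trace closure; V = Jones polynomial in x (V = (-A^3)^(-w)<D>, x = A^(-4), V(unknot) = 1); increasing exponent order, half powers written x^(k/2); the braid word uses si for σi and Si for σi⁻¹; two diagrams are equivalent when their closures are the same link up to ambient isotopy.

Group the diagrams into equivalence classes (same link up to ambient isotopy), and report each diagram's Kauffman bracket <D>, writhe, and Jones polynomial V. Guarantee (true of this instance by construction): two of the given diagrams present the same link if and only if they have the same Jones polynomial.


equivalence classes: {D1, D2} | {D3}
D1 (bracket A^-8 + 2 + A^8; 14 crossings at w = +4): V = x + 2x^3 + x^5
V(D2) = x + 2x^3 + x^5  [14 crossings, <D> = A^-2 + 2A^6 + A^14, w = +6]
V(D3) = x^-2 + 2 + x^2  [12 crossings, <D> = A^-8 + 2 + A^8, w = 0]
key observation: V(x) takes 2 values over 3 diagrams, fixing the grouping


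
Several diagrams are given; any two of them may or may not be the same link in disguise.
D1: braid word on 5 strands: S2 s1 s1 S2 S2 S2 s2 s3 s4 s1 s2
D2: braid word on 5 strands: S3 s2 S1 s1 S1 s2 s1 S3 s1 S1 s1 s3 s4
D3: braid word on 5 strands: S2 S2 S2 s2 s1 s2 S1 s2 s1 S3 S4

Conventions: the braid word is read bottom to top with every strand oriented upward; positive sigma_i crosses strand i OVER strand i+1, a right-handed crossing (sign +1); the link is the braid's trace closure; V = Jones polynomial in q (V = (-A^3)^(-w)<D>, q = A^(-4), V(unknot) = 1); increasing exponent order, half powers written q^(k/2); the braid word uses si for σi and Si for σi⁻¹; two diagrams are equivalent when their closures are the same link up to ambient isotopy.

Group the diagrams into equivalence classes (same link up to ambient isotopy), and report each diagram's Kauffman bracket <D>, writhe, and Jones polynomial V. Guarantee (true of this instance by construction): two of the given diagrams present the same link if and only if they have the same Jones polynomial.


grouping into links: {D1} | {D2} | {D3}
V(D1) = -q^(-3/2) - 2q^(1/2) + q^(3/2) - q^(5/2) + q^(7/2)  (w +3, c 11, <D> = -A^-5 + A^-1 - A^3 + 2A^7 + A^15)
D2 (bracket A^-9 + A^-1 - A^3 + A^7; 13 crossings at w = +3): V = -q^(1/2) + q^(3/2) - q^(5/2) - q^(9/2)
V(D3) = q^(-3/2) - q^(-1/2) - q^(3/2) - q^(7/2)  (w -1, c 11, <D> = A^-17 + A^-9 + A^-1 - A^3)
key observation: 3 classes among 3 diagrams; unequal V(q) rules out equality


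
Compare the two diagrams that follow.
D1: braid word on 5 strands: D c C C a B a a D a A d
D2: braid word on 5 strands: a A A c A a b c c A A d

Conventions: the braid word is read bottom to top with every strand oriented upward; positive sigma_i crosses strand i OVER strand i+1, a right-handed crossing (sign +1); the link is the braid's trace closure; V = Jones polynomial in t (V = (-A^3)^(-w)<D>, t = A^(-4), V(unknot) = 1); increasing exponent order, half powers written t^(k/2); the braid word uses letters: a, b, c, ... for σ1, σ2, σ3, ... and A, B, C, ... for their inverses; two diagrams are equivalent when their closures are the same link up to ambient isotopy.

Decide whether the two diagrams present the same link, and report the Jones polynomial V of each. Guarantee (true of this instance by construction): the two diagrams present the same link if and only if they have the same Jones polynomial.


equivalent: no
D1 (bracket -A^-16 + A^-12 + A^-4; 12 crossings at w = 0): V = t + t^3 - t^4
D2 (bracket -A^-6 + A^-2 - A^2 + 3A^6 - A^10 + A^14 - A^18; 12 crossings at w = +2): V = -t^-3 + t^-2 - t^-1 + 3 - t + t^2 - t^3
key observation: V(t) takes 2 values over 2 diagrams, fixing the grouping


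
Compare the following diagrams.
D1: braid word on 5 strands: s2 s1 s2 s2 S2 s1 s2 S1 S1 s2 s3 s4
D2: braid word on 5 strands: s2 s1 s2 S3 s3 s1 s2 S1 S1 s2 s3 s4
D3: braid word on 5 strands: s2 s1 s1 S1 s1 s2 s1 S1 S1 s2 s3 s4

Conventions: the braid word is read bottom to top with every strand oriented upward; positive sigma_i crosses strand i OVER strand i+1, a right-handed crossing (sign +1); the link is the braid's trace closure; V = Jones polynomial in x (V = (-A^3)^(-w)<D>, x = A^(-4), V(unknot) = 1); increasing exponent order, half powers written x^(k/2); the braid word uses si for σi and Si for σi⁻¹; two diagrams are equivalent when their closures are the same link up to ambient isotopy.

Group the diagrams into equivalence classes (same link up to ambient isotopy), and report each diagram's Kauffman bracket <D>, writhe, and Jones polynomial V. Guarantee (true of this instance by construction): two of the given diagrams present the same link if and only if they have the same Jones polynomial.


equivalence classes: {D1, D2, D3}
D1 (bracket -A^-6 + A^-2 - A^2 + 2A^6 - A^10 + A^14; 12 crossings at w = +6): V = x - x^2 + 2x^3 - x^4 + x^5 - x^6
V(D2) = x - x^2 + 2x^3 - x^4 + x^5 - x^6  (w +6, c 12, <D> = -A^-6 + A^-2 - A^2 + 2A^6 - A^10 + A^14)
V(D3) = x - x^2 + 2x^3 - x^4 + x^5 - x^6  (w +6, c 12, <D> = -A^-6 + A^-2 - A^2 + 2A^6 - A^10 + A^14)
observation: all 3 diagrams share one V(x), hence one class


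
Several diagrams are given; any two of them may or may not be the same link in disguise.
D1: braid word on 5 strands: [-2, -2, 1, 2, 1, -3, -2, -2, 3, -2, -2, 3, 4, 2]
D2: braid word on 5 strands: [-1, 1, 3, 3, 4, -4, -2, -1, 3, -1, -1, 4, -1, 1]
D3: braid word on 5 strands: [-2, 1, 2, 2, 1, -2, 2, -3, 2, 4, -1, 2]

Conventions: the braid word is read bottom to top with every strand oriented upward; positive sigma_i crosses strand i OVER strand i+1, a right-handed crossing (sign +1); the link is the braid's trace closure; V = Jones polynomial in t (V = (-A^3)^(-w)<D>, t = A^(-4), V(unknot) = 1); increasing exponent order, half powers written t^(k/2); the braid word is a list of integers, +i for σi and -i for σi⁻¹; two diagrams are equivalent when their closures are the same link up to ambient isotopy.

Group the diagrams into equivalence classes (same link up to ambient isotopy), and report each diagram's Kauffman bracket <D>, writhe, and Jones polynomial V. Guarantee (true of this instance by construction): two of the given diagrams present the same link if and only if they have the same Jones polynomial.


grouping into links: {D1} | {D2} | {D3}
V(D1) = t^-5 - 2t^-4 + 2t^-3 - 2t^-2 + 2t^-1 - 1 + t  (w 0, c 14, <D> = A^-4 - 1 + 2A^4 - 2A^8 + 2A^12 - 2A^16 + A^20)
D2 (bracket -A^-12 + A^-8 - A^-4 + 3 - A^4 + A^8 - A^12; 14 crossings at w = 0): V = -t^-3 + t^-2 - t^-1 + 3 - t + t^2 - t^3
D3 (bracket -A^-4 + 1 + A^8; 12 crossings at w = +4): V = t + t^3 - t^4
why: comparing 3 Jones polynomials yields 3 groups


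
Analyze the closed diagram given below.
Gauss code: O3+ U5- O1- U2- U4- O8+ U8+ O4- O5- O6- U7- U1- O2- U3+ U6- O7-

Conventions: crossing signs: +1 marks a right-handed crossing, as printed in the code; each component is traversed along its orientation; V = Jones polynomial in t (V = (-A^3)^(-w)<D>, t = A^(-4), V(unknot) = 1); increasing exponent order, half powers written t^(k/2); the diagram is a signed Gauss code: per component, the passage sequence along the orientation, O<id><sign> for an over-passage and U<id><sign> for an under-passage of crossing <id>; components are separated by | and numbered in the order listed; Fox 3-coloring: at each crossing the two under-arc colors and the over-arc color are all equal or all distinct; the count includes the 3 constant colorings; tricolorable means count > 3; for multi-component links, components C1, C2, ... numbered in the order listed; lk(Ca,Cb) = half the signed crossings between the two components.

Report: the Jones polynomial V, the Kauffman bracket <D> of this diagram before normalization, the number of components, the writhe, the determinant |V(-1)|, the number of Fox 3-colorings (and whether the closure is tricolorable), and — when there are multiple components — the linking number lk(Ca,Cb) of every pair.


V(t) = -t^-6 + t^-5 - t^-4 + 2t^-3 - t^-2 + t^-1
bracket: A^-8 - A^-4 + 2 - A^4 + A^8 - A^12, w = -4
1 component, writhe -4, over 8 crossings
det 7, colorings 3 of 3^8 — not tricolorable
observation: w = -4 shifts under R1 moves; the (-A^3)^(4) factor cancels that in V


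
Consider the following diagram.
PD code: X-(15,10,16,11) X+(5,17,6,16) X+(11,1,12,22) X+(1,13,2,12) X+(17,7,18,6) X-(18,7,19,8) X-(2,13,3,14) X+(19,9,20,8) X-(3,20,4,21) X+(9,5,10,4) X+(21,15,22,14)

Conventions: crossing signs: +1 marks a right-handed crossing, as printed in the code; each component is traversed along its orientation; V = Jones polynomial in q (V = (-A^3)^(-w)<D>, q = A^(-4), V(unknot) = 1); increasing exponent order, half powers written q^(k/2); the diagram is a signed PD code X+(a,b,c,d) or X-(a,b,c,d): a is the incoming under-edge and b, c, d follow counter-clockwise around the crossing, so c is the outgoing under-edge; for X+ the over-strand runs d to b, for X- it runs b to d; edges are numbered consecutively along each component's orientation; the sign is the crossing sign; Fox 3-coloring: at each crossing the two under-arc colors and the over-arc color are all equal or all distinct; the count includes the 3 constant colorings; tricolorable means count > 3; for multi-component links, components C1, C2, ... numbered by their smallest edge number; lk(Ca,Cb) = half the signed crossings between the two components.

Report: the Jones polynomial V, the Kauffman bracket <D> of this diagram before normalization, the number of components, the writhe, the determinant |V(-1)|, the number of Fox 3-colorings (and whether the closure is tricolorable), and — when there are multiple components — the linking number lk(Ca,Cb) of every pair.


V(q) = q^-1 - 2 + 3q - 3q^2 + 4q^3 - 3q^4 + 2q^5 - q^6
bracket: A^-15 - 2A^-11 + 3A^-7 - 4A^-3 + 3A - 3A^5 + 2A^9 - A^13, w = +3
1 component, writhe +3, over 11 crossings
det 19, colorings 3 of 3^11 — not tricolorable
observation: V spans 7 powers of q: at least 7 crossings in any diagram


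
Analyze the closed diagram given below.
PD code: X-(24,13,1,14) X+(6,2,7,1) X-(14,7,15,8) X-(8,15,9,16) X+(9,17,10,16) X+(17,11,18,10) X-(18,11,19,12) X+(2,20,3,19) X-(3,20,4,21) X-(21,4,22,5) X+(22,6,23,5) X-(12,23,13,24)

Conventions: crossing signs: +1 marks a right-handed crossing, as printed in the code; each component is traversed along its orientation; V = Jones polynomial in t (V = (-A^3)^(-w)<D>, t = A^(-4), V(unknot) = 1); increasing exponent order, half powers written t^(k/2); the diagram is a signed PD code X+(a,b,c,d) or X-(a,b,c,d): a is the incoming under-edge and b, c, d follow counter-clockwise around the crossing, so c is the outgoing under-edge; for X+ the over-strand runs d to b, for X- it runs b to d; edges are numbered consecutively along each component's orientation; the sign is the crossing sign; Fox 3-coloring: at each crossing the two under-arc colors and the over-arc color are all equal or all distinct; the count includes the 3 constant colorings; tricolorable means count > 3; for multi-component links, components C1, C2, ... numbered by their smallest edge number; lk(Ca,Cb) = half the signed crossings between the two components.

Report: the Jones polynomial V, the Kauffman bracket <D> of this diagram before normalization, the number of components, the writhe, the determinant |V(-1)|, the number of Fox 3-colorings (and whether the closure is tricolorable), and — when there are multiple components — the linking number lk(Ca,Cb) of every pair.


Jones polynomial: V(t) = -t^-4 + t^-3 + t^-1
<D> = A^-2 + A^6 - A^10; writhe -2
components 1, writhe -2 (12 crossings)
3-colorings: 9 of 3^12, det 3 — tricolorable
note: |V(-1)| = 3: so tricolorable, since 3 divides 3


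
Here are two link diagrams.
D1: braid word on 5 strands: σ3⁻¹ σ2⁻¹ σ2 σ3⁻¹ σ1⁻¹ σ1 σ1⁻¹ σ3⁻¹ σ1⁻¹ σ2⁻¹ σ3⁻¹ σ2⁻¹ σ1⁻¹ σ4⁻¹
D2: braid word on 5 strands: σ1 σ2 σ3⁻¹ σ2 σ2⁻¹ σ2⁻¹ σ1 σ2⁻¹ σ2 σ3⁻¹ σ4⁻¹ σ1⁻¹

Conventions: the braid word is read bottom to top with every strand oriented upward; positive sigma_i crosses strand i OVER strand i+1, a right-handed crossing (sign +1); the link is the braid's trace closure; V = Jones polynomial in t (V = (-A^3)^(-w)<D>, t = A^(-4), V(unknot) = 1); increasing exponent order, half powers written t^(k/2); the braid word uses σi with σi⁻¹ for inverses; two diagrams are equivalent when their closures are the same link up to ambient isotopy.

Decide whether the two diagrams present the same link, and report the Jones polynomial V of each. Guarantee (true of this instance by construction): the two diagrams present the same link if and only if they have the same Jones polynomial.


equivalent: no
V(D1) = t^-11 - 2t^-10 + 2t^-9 - 3t^-8 + 2t^-7 - 2t^-6 + 2t^-5 + t^-3  (w -10, c 14, <D> = A^-18 + 2A^-10 - 2A^-6 + 2A^-2 - 3A^2 + 2A^6 - 2A^10 + A^14)
V(D2) = 1  (w -2, c 12, <D> = A^-6)
why: 2 classes among 2 diagrams; unequal V(t) rules out equality


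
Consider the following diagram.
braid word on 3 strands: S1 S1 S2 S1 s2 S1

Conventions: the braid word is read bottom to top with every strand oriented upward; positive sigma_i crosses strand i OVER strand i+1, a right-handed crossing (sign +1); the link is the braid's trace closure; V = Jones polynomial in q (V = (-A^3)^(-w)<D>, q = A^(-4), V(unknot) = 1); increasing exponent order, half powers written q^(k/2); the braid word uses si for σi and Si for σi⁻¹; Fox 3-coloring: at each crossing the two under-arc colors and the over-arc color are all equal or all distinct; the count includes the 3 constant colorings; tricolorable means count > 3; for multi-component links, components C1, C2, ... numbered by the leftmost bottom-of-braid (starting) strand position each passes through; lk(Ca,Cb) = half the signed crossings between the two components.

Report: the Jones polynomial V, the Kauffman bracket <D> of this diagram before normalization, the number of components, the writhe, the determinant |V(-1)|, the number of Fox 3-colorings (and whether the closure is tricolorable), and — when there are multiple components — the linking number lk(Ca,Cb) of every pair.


Jones polynomial: V(q) = -q^-4 + q^-3 + q^-1
<D> = A^-8 + 1 - A^4; writhe -4
components 1, writhe -4 (6 crossings)
3-colorings: 9 of 3^6, det 3 — tricolorable
note: w = -4 shifts under R1 moves; the (-A^3)^(4) factor cancels that in V


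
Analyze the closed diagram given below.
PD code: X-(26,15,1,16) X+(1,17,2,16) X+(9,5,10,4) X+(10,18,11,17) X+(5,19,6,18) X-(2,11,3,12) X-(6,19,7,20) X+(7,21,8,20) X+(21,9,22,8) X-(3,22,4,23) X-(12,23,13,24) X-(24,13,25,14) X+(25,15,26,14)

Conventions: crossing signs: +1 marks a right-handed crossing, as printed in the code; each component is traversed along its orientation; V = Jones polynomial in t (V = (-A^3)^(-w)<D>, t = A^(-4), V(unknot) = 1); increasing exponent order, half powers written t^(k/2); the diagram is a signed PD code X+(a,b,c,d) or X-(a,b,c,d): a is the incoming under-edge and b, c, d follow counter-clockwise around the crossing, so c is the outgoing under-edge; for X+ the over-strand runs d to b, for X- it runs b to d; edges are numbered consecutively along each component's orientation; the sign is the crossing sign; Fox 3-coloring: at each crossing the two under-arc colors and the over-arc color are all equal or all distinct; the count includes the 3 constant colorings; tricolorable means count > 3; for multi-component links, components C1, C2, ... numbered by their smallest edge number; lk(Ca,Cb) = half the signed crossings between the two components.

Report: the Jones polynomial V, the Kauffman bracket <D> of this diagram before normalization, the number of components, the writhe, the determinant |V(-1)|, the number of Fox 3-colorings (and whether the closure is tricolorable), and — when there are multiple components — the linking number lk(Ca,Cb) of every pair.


V = 1
<D> = -A^3 (w = +1)
1 component over 13 crossings, w = +1
3 Fox colorings among 3^13, |V(-1)| = 1: not tricolorable
why: |V(-1)| = 1: so not tricolorable, since 3 does not divide 1


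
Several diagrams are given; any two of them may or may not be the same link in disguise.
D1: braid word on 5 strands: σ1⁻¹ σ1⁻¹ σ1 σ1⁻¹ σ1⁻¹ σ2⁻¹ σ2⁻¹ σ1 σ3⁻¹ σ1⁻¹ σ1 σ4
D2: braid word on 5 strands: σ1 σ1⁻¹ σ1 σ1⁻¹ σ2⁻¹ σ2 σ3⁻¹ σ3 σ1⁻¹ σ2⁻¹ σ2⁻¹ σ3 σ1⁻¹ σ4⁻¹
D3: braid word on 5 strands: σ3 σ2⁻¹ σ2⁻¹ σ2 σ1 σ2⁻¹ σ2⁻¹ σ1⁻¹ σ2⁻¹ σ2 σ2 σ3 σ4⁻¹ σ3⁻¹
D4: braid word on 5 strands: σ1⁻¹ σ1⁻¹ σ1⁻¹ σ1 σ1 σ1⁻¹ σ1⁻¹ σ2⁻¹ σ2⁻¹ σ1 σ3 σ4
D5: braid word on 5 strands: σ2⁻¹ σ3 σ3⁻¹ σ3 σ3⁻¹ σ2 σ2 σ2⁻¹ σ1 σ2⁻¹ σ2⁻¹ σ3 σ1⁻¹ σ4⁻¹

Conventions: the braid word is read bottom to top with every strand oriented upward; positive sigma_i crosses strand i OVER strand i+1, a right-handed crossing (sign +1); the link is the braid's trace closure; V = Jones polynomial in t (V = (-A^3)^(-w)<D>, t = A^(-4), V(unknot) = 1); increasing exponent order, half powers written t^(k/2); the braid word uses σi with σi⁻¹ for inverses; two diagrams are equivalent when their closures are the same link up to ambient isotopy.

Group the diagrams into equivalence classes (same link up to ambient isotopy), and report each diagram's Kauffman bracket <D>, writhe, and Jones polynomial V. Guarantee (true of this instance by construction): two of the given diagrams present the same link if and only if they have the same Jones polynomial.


grouping into links: {D1, D2, D4} | {D3, D5}
V(D1) = t^-5 + 2t^-3 + t^-1  (w -4, c 12, <D> = A^-8 + 2 + A^8)
V(D2) = t^-5 + 2t^-3 + t^-1  [14 crossings, <D> = A^-8 + 2 + A^8, w = -4]
V(D3) = t^-3 + t^-2 + t^-1 + 1  (w -2, c 14, <D> = A^-6 + A^-2 + A^2 + A^6)
D4 (bracket A^-2 + 2A^6 + A^14; 12 crossings at w = -2): V = t^-5 + 2t^-3 + t^-1
D5 (bracket A^-6 + A^-2 + A^2 + A^6; 14 crossings at w = -2): V = t^-3 + t^-2 + t^-1 + 1
why: V(t) takes 2 values over 5 diagrams, fixing the grouping


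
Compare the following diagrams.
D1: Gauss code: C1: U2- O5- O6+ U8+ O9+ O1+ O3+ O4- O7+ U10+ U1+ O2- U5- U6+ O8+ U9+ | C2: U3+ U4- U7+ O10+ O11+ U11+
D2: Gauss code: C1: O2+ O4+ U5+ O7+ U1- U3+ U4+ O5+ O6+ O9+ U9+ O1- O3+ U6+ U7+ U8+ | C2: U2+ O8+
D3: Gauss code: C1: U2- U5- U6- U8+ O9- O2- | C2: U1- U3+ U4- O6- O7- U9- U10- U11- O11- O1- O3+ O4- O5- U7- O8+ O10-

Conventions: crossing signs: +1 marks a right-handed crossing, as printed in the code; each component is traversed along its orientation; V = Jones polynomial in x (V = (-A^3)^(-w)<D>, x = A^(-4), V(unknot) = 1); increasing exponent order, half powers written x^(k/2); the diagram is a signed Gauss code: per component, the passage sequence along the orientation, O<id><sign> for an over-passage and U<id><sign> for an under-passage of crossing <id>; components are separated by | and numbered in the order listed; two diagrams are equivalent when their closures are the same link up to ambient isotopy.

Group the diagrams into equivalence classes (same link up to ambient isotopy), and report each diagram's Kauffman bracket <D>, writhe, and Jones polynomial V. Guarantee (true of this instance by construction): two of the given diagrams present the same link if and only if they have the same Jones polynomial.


grouping into links: {D1} | {D2} | {D3}
V(D1) = -x^(1/2) - x^(5/2)  (w +5, c 11, <D> = A^5 + A^13)
V(D2) = -x^(3/2) - 2x^(7/2) + x^(9/2) - x^(11/2) + x^(13/2)  [9 crossings, <D> = -A^-5 + A^-1 - A^3 + 2A^7 + A^15, w = +7]
V(D3) = x^(-13/2) - x^(-11/2) + x^(-9/2) - 2x^(-7/2) - x^(-3/2)  (w -7, c 11, <D> = A^-15 + 2A^-7 - A^-3 + A - A^5)
key observation: comparing 3 Jones polynomials yields 3 groups


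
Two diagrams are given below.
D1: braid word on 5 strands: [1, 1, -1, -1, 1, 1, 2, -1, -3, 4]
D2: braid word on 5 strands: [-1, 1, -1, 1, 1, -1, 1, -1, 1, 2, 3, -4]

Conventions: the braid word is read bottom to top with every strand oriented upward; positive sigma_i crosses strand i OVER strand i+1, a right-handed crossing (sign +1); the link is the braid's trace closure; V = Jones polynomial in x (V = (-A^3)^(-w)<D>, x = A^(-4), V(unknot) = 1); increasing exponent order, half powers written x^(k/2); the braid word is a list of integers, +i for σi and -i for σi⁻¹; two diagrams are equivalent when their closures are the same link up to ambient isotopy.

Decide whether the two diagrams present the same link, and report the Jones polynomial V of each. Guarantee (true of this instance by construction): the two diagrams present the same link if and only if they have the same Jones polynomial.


equivalent: yes
V(D1) = 1  (w +2, c 10, <D> = A^6)
V(D2) = 1  (w +2, c 12, <D> = A^6)
why: all 2 diagrams share one V(x), hence one class


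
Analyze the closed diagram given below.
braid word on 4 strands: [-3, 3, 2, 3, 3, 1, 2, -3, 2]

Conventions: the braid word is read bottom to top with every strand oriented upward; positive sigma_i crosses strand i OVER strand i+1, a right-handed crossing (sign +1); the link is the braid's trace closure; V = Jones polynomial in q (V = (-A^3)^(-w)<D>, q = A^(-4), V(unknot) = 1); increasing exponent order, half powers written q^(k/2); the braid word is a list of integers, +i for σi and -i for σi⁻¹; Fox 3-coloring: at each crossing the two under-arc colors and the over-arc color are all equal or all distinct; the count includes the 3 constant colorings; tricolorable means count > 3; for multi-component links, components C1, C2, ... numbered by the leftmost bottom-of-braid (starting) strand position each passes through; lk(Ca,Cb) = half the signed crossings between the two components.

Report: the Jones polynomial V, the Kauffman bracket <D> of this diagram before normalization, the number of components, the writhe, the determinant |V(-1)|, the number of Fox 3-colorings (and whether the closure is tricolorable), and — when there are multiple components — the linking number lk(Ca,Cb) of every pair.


V(q) = q - q^2 + 2q^3 - q^4 + q^5 - q^6
bracket: A^-9 - A^-5 + A^-1 - 2A^3 + A^7 - A^11, w = +5
1 component, writhe +5, over 9 crossings
det 7, colorings 3 of 3^9 — not tricolorable
observation: the word shrinks to σ2 σ3 σ3 σ1 σ2 σ3⁻¹ σ2 after cancelling


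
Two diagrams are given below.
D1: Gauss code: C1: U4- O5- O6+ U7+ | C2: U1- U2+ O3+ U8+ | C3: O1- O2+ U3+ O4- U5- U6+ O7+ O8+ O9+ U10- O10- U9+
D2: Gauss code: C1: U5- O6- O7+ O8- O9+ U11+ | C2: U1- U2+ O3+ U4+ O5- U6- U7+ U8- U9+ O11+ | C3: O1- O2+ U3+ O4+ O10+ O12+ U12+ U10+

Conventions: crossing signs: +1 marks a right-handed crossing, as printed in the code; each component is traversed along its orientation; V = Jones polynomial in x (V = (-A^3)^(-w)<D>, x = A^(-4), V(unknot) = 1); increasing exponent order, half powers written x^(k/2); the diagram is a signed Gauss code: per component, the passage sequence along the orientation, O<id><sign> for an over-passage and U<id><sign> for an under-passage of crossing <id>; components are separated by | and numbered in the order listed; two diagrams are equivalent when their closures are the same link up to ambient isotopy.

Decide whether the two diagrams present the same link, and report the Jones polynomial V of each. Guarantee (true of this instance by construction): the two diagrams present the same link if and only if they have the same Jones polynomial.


same link: yes
V(D1) = 1 + x + x^2 + x^3  [10 crossings, <D> = A^-6 + A^-2 + A^2 + A^6, w = +2]
V(D2) = 1 + x + x^2 + x^3  (w +4, c 12, <D> = 1 + A^4 + A^8 + A^12)
note: all 2 diagrams share one V(x), hence one class


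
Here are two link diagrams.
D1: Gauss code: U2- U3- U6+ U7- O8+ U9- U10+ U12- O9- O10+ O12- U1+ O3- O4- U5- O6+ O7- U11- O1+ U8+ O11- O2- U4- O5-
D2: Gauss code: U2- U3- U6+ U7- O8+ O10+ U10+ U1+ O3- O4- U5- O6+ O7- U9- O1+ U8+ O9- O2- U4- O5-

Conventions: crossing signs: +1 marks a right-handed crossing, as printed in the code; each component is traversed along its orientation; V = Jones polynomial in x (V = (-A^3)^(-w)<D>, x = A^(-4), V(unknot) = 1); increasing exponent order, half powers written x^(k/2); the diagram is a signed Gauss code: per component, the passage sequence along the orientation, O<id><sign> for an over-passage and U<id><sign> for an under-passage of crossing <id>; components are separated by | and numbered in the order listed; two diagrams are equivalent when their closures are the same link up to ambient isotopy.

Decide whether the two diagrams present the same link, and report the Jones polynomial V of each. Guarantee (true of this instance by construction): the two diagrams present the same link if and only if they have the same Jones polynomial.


equivalent: yes
D1 (bracket A^-16 - A^-12 + 2A^-8 - 2A^-4 + 2 - 2A^4 + A^8; 12 crossings at w = -4): V = x^-5 - 2x^-4 + 2x^-3 - 2x^-2 + 2x^-1 - 1 + x
D2 (bracket A^-10 - A^-6 + 2A^-2 - 2A^2 + 2A^6 - 2A^10 + A^14; 10 crossings at w = -2): V = x^-5 - 2x^-4 + 2x^-3 - 2x^-2 + 2x^-1 - 1 + x
key observation: from 12 to 10 crossings by R-moves: one link, two diagrams


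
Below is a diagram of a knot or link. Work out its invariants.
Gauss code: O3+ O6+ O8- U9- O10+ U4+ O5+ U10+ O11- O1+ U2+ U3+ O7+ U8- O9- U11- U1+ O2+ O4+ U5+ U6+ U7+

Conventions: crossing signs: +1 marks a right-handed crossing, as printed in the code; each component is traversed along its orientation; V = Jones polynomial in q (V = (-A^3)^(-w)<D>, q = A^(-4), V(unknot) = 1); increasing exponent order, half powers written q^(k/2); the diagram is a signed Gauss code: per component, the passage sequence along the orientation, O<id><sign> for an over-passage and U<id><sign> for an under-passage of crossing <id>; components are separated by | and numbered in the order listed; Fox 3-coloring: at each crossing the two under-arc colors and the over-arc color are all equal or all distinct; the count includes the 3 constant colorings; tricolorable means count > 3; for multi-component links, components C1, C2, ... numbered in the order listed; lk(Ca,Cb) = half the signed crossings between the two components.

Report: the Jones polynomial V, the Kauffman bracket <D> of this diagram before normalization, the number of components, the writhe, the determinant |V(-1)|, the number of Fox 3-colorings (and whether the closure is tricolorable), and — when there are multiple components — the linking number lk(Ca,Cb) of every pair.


V(q) = q + q^3 - q^4
bracket: A^-1 - A^3 - A^11, w = +5
1 component, writhe +5, over 11 crossings
det 3, colorings 9 of 3^11 — tricolorable
observation: |V(-1)| = 3: so tricolorable, since 3 divides 3


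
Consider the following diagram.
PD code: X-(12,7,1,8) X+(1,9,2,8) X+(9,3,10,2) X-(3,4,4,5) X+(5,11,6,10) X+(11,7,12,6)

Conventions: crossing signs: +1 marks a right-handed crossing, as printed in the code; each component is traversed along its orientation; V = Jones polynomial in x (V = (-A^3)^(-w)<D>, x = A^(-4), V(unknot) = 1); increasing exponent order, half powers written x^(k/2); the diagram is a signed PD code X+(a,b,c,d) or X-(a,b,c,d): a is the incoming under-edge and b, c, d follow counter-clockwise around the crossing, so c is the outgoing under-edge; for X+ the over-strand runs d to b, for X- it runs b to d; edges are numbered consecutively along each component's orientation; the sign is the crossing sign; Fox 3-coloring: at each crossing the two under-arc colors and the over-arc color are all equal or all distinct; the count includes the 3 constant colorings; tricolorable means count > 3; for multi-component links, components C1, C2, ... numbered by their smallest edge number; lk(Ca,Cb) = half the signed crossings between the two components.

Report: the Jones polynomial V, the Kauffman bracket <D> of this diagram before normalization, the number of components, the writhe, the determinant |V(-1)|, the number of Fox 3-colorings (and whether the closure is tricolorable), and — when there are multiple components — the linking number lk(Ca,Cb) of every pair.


Jones polynomial: V(x) = x + x^3 - x^4
<D> = -A^-10 + A^-6 + A^2; writhe +2
components 1, writhe +2 (6 crossings)
3-colorings: 9 of 3^6, det 3 — tricolorable
note: w = +2 shifts under R1 moves; the (-A^3)^(-2) factor cancels that in V


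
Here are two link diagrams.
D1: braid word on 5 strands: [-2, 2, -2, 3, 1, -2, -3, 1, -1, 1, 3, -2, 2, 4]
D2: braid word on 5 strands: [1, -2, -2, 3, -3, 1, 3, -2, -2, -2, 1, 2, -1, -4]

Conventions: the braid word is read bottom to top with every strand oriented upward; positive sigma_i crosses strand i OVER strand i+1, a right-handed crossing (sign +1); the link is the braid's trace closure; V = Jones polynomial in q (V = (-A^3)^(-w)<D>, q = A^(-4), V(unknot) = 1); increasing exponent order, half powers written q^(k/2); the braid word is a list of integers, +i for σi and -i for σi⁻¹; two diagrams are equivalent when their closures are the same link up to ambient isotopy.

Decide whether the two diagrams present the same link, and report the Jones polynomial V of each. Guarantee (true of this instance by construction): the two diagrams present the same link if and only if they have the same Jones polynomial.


equivalent: no
V(D1) = q^-2 - q^-1 + 1 - q + q^2  (w +2, c 14, <D> = A^-2 - A^2 + A^6 - A^10 + A^14)
D2 (bracket A^-10 - A^-6 + 2A^-2 - 2A^2 + 2A^6 - 2A^10 + A^14; 14 crossings at w = -2): V = q^-5 - 2q^-4 + 2q^-3 - 2q^-2 + 2q^-1 - 1 + q
why: 2 classes among 2 diagrams; unequal V(q) rules out equality


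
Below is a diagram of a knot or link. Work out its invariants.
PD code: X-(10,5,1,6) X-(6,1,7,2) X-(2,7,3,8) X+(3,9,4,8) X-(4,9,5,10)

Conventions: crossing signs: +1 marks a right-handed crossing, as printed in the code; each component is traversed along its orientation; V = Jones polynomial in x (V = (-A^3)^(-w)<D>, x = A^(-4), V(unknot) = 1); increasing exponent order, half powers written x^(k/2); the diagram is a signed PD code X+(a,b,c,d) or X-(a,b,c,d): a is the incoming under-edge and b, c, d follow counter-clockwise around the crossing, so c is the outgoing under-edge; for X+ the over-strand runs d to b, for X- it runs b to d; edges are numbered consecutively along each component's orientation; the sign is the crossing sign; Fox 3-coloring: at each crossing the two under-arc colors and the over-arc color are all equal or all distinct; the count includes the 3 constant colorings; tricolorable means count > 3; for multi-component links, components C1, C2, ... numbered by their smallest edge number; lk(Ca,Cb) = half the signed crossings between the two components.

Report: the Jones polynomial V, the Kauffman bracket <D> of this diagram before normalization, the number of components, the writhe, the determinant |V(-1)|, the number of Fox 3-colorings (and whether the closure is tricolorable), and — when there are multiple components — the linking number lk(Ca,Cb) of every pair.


V(x) = -x^-4 + x^-3 + x^-1
bracket: -A^-5 - A^3 + A^7, w = -3
1 component, writhe -3, over 5 crossings
det 3, colorings 9 of 3^5 — tricolorable
observation: w = -3 (over 5 crossings) is diagram-only; (-A^3)^(3) removes it from V


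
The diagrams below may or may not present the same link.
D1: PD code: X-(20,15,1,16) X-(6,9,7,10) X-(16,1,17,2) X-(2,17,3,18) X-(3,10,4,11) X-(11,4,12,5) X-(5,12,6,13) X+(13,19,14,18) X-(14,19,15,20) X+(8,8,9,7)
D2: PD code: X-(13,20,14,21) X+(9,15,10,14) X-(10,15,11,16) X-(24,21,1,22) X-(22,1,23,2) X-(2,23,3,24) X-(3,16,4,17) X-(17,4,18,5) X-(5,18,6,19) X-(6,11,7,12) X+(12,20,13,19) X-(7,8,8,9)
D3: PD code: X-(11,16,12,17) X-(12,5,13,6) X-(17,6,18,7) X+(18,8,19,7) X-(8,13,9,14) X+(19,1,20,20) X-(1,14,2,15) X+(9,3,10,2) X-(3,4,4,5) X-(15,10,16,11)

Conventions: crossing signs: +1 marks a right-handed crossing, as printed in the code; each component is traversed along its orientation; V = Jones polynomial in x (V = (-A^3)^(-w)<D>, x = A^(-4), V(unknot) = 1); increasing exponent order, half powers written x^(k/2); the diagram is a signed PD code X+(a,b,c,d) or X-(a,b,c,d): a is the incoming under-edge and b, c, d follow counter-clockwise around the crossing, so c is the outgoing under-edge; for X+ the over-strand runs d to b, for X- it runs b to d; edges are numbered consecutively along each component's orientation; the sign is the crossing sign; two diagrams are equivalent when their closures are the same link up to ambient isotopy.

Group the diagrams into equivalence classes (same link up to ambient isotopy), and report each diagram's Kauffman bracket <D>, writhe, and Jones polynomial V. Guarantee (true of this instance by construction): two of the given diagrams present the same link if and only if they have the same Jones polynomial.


equivalence classes: {D1, D2} | {D3}
D1 (bracket A^-10 + 2A^-2 - 2A^2 + A^6 - 2A^10 + A^14; 10 crossings at w = -6): V = x^-8 - 2x^-7 + x^-6 - 2x^-5 + 2x^-4 + x^-2
V(D2) = x^-8 - 2x^-7 + x^-6 - 2x^-5 + 2x^-4 + x^-2  [12 crossings, <D> = A^-16 + 2A^-8 - 2A^-4 + 1 - 2A^4 + A^8, w = -8]
V(D3) = -x^-6 + x^-5 - x^-4 + 2x^-3 - x^-2 + x^-1  (w -4, c 10, <D> = A^-8 - A^-4 + 2 - A^4 + A^8 - A^12)
observation: 2 classes among 3 diagrams; unequal V(x) rules out equality


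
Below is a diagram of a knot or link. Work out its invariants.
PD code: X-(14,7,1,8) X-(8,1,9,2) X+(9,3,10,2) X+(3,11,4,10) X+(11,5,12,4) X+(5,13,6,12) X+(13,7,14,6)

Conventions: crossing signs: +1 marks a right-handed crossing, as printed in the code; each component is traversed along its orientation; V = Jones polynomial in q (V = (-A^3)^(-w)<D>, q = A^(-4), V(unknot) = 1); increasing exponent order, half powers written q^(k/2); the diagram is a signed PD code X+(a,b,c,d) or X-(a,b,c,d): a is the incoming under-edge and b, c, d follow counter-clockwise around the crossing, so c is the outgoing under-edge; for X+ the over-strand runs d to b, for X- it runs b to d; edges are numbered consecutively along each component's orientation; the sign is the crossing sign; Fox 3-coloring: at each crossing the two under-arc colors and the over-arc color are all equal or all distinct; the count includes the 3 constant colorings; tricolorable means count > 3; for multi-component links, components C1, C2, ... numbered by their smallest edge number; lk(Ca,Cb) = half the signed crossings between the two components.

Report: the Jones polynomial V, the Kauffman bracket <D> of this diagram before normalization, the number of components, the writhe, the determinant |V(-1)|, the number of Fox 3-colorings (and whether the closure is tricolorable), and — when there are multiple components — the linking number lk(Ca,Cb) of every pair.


V = q + q^3 - q^4
<D> = A^-7 - A^-3 - A^5 (w = +3)
1 component over 7 crossings, w = +3
9 Fox colorings among 3^7, |V(-1)| = 3: tricolorable
why: det 3 = |V(-1)|; divisible by 3, so tricolorable
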